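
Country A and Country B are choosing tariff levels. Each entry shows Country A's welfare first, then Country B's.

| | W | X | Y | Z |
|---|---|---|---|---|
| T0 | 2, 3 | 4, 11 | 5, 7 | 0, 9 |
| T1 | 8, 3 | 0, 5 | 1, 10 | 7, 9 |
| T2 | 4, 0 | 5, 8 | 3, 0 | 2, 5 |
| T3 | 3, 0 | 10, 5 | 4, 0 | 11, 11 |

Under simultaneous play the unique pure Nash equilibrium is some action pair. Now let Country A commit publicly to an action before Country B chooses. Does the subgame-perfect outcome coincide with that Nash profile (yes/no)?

yes

Country B best-responds to each possible Country A move:
- T0: BR = X, leader payoff 4.
- T1: BR = Y, leader payoff 1.
- T2: BR = X, leader payoff 5.
- T3: BR = Z, leader payoff 11.
Maximizing over 4, 1, 5, 11, Country A chooses T3. Subgame-perfect outcome: (T3, Z) with payoffs (11, 11).
Now find the simultaneous Nash equilibrium.
Country A's best replies: W→T1; X→T3; Y→T0; Z→T3.
Country B's best replies: T0→X; T1→Y; T2→X; T3→Z.
Only (T3, Z) has each player best-responding; Nash payoffs (11, 11).
Sequential outcome (T3, Z) coincides with the Nash profile (T3, Z).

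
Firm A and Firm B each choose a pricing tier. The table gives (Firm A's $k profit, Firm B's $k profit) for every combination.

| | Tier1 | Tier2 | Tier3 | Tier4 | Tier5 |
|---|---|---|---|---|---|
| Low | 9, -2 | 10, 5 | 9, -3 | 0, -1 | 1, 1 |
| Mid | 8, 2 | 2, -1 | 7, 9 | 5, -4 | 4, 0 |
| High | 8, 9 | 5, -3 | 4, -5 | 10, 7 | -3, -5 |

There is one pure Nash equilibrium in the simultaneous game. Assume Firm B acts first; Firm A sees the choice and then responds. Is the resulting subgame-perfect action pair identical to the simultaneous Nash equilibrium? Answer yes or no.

no

Firm A best-responds to each possible Firm B move:
- Tier1: Firm A compares 9, 8, 8 and picks Low; Firm B would get -2.
- Tier2: Firm A compares 10, 2, 5 and picks Low; Firm B would get 5.
- Tier3: Firm A compares 9, 7, 4 and picks Low; Firm B would get -3.
- Tier4: Firm A compares 0, 5, 10 and picks High; Firm B would get 7.
- Tier5: Firm A compares 1, 4, -3 and picks Mid; Firm B would get 0.
Maximizing over -2, 5, -3, 7, 0, Firm B chooses Tier4. Subgame-perfect outcome: (High, Tier4) with payoffs (10, 7).
Now find the simultaneous Nash equilibrium.
Firm A's best replies: Tier1→Low; Tier2→Low; Tier3→Low; Tier4→High; Tier5→Mid.
Firm B's best replies: Low→Tier2; Mid→Tier3; High→Tier1.
Only (Low, Tier2) has each player best-responding; Nash payoffs (10, 5).
Sequential outcome (High, Tier4) differs from the Nash profile (Low, Tier2).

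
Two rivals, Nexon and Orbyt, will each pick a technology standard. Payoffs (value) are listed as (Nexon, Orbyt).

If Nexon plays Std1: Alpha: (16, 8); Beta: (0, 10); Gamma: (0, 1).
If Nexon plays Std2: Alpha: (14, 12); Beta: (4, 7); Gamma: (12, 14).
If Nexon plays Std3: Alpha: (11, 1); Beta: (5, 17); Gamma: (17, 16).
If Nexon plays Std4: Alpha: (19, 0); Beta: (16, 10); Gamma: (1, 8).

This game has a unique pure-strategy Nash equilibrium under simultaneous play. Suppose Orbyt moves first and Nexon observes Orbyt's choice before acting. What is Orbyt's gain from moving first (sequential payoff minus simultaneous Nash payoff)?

Solve by backward induction (Orbyt leads).
- Alpha → Nexon plays Std4 (best of 16, 14, 11, 19); Orbyt gets 0.
- Beta → Nexon plays Std4 (best of 0, 4, 5, 16); Orbyt gets 10.
- Gamma → Nexon plays Std3 (best of 0, 12, 17, 1); Orbyt gets 16.
Orbyt's induced payoffs are 0, 10, 16, so Orbyt commits to Gamma. Subgame-perfect outcome: (Std3, Gamma) with payoffs (17, 16).
Under simultaneous play:
Nexon's best replies: Alpha→Std4; Beta→Std4; Gamma→Std3.
Orbyt's best replies: Std1→Beta; Std2→Gamma; Std3→Beta; Std4→Beta.
Only (Std4, Beta) has each player best-responding; Nash payoffs (16, 10).
Orbyt's commitment gain: 16 − 10 = 6.

6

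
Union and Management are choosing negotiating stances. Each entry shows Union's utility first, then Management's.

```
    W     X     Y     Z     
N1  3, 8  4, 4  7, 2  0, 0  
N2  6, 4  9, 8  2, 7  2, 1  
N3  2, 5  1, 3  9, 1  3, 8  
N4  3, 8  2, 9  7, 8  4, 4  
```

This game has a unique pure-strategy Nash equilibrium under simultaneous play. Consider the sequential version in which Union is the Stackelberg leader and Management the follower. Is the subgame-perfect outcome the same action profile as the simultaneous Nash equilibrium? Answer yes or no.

Backward induction with Union moving first.
- N1 → Management plays W (best of 8, 4, 2, 0); Union gets 3.
- N2 → Management plays X (best of 4, 8, 7, 1); Union gets 9.
- N3 → Management plays Z (best of 5, 3, 1, 8); Union gets 3.
- N4 → Management plays X (best of 8, 9, 8, 4); Union gets 2.
Maximizing over 3, 9, 3, 2, Union chooses N2. Subgame-perfect outcome: (N2, X) with payoffs (9, 8).
Under simultaneous play:
Union's best replies: W→N2; X→N2; Y→N3; Z→N4.
Management's best replies: N1→W; N2→X; N3→Z; N4→X.
Only (N2, X) has each player best-responding; Nash payoffs (9, 8).
Sequential outcome (N2, X) coincides with the Nash profile (N2, X).

yes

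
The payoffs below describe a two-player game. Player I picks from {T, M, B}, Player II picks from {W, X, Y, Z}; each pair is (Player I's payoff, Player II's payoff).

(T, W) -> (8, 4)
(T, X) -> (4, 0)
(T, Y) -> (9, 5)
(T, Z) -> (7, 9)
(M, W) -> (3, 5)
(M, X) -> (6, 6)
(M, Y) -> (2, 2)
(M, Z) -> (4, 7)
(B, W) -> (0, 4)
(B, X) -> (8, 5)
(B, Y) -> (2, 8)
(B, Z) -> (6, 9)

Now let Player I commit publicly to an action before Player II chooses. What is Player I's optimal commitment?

T

Work backward from Player II's decision.
- T: BR = Z, leader payoff 7.
- M: BR = Z, leader payoff 4.
- B: BR = Z, leader payoff 6.
Among 7, 4, 6, the best is 7 at T. Subgame-perfect outcome: (T, Z) with payoffs (7, 9).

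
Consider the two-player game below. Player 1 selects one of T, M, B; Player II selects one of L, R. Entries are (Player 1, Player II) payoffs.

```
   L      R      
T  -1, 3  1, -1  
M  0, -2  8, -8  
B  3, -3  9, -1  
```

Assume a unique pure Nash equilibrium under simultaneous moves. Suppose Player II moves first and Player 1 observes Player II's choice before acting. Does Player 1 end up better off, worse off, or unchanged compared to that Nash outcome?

Backward induction with Player II moving first.
- L: BR = B, leader payoff -3.
- R: BR = B, leader payoff -1.
Player II's induced payoffs are -3, -1, so Player II commits to R. Subgame-perfect outcome: (B, R) with payoffs (9, -1).
Now find the simultaneous Nash equilibrium.
Player 1's best replies: L→B; R→B.
Player II's best replies: T→L; M→L; B→R.
The unique mutual best reply is (B, R), giving (9, -1).
Player 1 earns 9 sequentially versus 9 at the Nash outcome: unchanged.

unchanged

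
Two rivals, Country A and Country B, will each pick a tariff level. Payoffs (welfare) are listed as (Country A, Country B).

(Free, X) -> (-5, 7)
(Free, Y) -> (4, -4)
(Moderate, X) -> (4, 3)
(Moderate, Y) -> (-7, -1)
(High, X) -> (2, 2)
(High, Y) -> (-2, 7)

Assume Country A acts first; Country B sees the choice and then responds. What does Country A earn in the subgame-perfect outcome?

Work backward from Country B's decision.
- Free: Country B compares 7, -4 and picks X; Country A would get -5.
- Moderate: Country B compares 3, -1 and picks X; Country A would get 4.
- High: Country B compares 2, 7 and picks Y; Country A would get -2.
Maximizing over -5, 4, -2, Country A chooses Moderate. Subgame-perfect outcome: (Moderate, X) with payoffs (4, 3).

4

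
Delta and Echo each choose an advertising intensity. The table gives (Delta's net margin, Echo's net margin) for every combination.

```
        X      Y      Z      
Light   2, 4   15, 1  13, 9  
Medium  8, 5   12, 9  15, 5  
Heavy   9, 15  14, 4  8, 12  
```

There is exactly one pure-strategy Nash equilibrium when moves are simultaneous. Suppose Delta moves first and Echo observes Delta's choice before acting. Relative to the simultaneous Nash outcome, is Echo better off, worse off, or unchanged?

Work backward from Echo's decision.
- Light: BR = Z, leader payoff 13.
- Medium: BR = Y, leader payoff 12.
- Heavy: BR = X, leader payoff 9.
Delta's induced payoffs are 13, 12, 9, so Delta commits to Light. Subgame-perfect outcome: (Light, Z) with payoffs (13, 9).
For the simultaneous game, intersect best replies.
Delta's best replies: X→Heavy; Y→Light; Z→Medium.
Echo's best replies: Light→Z; Medium→Y; Heavy→X.
Only (Heavy, X) has each player best-responding; Nash payoffs (9, 15).
Echo earns 9 sequentially versus 15 at the Nash outcome: worse off.

worse off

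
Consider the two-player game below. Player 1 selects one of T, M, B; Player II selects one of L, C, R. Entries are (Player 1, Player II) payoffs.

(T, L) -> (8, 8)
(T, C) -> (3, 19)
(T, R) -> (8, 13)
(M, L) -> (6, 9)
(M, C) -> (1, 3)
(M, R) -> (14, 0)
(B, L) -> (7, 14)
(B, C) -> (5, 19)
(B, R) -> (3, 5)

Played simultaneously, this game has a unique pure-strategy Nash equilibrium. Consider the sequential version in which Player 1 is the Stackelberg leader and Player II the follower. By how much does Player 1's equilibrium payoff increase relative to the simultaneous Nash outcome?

1

Work backward from Player II's decision.
- T: BR = C, leader payoff 3.
- M: BR = L, leader payoff 6.
- B: BR = C, leader payoff 5.
Among 3, 6, 5, the best is 6 at M. Subgame-perfect outcome: (M, L) with payoffs (6, 9).
For the simultaneous game, intersect best replies.
Player 1's best replies: L→T; C→B; R→M.
Player II's best replies: T→C; M→L; B→C.
The unique mutual best reply is (B, C), giving (5, 19).
Player 1's commitment gain: 6 − 5 = 1.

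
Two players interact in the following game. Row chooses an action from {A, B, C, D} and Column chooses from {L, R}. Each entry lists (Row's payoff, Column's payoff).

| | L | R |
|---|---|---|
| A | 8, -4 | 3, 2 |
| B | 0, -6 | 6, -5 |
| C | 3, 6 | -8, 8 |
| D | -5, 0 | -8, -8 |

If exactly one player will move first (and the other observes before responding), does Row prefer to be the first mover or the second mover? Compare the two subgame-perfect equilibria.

second

If Row leads: Column's best replies are A→R, B→R, C→R, D→L; Row's induced payoffs 3, 6, -8, -5; outcome (B, R), payoffs (6, -5).
If Column leads: Row's best replies are L→A, R→B; Column's induced payoffs -4, -5; outcome (A, L), payoffs (8, -4).
Row gets 6 moving first and 8 moving second, so Row prefers to move second.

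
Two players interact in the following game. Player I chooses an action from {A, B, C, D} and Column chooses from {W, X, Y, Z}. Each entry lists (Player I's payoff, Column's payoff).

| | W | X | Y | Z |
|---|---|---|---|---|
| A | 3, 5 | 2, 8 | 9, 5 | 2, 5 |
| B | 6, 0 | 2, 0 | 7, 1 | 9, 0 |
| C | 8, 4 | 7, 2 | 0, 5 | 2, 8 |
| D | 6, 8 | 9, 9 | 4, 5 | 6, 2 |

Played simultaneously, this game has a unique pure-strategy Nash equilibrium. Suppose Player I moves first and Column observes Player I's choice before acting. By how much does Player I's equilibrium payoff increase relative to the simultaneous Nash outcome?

0

Column best-responds to each possible Player I move:
- A → Column plays X (best of 5, 8, 5, 5); Player I gets 2.
- B → Column plays Y (best of 0, 0, 1, 0); Player I gets 7.
- C → Column plays Z (best of 4, 2, 5, 8); Player I gets 2.
- D → Column plays X (best of 8, 9, 5, 2); Player I gets 9.
Maximizing over 2, 7, 2, 9, Player I chooses D. Subgame-perfect outcome: (D, X) with payoffs (9, 9).
Under simultaneous play:
Player I's best replies: W→C; X→D; Y→A; Z→B.
Column's best replies: A→X; B→Y; C→Z; D→X.
Only (D, X) has each player best-responding; Nash payoffs (9, 9).
Player I's commitment gain: 9 − 9 = 0.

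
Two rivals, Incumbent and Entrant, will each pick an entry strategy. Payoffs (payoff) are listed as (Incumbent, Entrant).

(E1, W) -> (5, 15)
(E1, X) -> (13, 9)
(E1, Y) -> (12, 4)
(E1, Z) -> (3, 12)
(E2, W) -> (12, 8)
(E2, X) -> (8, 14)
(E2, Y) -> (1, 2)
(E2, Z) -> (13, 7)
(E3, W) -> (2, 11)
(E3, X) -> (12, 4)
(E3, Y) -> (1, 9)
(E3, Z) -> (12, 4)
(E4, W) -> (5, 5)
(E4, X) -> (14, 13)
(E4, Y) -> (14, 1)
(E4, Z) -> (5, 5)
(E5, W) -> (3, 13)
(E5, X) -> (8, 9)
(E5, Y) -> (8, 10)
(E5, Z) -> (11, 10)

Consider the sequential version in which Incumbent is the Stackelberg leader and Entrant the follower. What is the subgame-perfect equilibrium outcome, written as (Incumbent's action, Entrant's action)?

(E4, X)

Backward induction with Incumbent moving first.
- E1 → Entrant plays W (best of 15, 9, 4, 12); Incumbent gets 5.
- E2 → Entrant plays X (best of 8, 14, 2, 7); Incumbent gets 8.
- E3 → Entrant plays W (best of 11, 4, 9, 4); Incumbent gets 2.
- E4 → Entrant plays X (best of 5, 13, 1, 5); Incumbent gets 14.
- E5 → Entrant plays W (best of 13, 9, 10, 10); Incumbent gets 3.
Among 5, 8, 2, 14, 3, the best is 14 at E4. Subgame-perfect outcome: (E4, X) with payoffs (14, 13).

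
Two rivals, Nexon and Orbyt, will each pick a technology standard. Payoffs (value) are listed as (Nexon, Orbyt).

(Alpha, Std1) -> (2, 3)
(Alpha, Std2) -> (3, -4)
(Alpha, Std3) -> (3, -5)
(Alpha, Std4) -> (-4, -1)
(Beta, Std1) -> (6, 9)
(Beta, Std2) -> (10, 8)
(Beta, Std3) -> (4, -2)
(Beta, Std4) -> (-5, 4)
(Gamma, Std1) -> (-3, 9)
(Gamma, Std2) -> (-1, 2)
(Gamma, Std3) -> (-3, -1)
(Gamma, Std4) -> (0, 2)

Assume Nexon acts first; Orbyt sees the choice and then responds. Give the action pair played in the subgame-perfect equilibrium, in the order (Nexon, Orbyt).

(Beta, Std1)

Orbyt best-responds to each possible Nexon move:
- Alpha: BR = Std1, leader payoff 2.
- Beta: BR = Std1, leader payoff 6.
- Gamma: BR = Std1, leader payoff -3.
Nexon's induced payoffs are 2, 6, -3, so Nexon commits to Beta. Subgame-perfect outcome: (Beta, Std1) with payoffs (6, 9).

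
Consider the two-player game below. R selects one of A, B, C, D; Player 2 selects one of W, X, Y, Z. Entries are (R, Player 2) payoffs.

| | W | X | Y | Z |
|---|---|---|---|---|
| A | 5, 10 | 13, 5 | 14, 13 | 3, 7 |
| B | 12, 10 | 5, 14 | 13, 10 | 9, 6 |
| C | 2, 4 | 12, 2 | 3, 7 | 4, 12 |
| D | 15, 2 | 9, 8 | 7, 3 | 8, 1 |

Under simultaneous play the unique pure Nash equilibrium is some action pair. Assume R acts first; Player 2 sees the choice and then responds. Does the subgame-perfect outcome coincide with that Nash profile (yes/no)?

yes

Backward induction with R moving first.
- A → Player 2 plays Y (best of 10, 5, 13, 7); R gets 14.
- B → Player 2 plays X (best of 10, 14, 10, 6); R gets 5.
- C → Player 2 plays Z (best of 4, 2, 7, 12); R gets 4.
- D → Player 2 plays X (best of 2, 8, 3, 1); R gets 9.
R's induced payoffs are 14, 5, 4, 9, so R commits to A. Subgame-perfect outcome: (A, Y) with payoffs (14, 13).
For the simultaneous game, intersect best replies.
R's best replies: W→D; X→A; Y→A; Z→B.
Player 2's best replies: A→Y; B→X; C→Z; D→X.
Only (A, Y) has each player best-responding; Nash payoffs (14, 13).
Sequential outcome (A, Y) coincides with the Nash profile (A, Y).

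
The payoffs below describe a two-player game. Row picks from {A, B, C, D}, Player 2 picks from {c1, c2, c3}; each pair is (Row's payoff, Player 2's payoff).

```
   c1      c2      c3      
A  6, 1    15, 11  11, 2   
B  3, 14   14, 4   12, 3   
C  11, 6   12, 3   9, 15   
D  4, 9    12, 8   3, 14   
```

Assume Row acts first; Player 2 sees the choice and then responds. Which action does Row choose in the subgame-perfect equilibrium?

A

Backward induction with Row moving first.
- A: BR = c2, leader payoff 15.
- B: BR = c1, leader payoff 3.
- C: BR = c3, leader payoff 9.
- D: BR = c3, leader payoff 3.
Row's induced payoffs are 15, 3, 9, 3, so Row commits to A. Subgame-perfect outcome: (A, c2) with payoffs (15, 11).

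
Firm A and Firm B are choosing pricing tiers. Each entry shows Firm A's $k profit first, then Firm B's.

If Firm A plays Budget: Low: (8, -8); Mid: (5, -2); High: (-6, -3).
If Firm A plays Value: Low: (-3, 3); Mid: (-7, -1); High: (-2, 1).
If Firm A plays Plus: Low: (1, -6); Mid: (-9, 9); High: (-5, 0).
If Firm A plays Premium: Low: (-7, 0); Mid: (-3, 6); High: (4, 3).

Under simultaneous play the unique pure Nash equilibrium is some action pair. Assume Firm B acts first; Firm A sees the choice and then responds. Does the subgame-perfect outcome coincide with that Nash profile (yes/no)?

no

Backward induction with Firm B moving first.
- Low → Firm A plays Budget (best of 8, -3, 1, -7); Firm B gets -8.
- Mid → Firm A plays Budget (best of 5, -7, -9, -3); Firm B gets -2.
- High → Firm A plays Premium (best of -6, -2, -5, 4); Firm B gets 3.
Among -8, -2, 3, the best is 3 at High. Subgame-perfect outcome: (Premium, High) with payoffs (4, 3).
For the simultaneous game, intersect best replies.
Firm A's best replies: Low→Budget; Mid→Budget; High→Premium.
Firm B's best replies: Budget→Mid; Value→Low; Plus→Mid; Premium→Mid.
The unique mutual best reply is (Budget, Mid), giving (5, -2).
Sequential outcome (Premium, High) differs from the Nash profile (Budget, Mid).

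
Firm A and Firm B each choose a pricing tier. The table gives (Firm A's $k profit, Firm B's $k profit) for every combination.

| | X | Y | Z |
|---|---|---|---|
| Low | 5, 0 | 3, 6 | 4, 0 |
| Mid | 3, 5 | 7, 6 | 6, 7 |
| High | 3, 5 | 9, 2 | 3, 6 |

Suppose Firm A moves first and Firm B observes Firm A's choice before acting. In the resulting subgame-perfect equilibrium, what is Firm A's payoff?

Firm B best-responds to each possible Firm A move:
- Low → Firm B plays Y (best of 0, 6, 0); Firm A gets 3.
- Mid → Firm B plays Z (best of 5, 6, 7); Firm A gets 6.
- High → Firm B plays Z (best of 5, 2, 6); Firm A gets 3.
Firm A's induced payoffs are 3, 6, 3, so Firm A commits to Mid. Subgame-perfect outcome: (Mid, Z) with payoffs (6, 7).

6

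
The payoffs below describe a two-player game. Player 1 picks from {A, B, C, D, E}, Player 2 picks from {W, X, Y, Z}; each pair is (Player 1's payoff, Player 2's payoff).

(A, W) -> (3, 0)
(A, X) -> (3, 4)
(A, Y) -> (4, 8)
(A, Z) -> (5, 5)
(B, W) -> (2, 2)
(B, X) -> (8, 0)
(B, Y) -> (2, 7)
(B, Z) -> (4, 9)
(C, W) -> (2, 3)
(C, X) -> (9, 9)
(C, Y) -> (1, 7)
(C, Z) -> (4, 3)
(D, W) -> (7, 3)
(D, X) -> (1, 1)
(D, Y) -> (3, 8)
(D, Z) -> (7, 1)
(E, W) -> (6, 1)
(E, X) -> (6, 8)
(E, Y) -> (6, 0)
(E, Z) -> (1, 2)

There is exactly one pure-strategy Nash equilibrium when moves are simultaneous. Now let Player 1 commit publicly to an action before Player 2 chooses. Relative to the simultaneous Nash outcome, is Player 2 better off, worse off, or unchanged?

unchanged

Work backward from Player 2's decision.
- A: BR = Y, leader payoff 4.
- B: BR = Z, leader payoff 4.
- C: BR = X, leader payoff 9.
- D: BR = Y, leader payoff 3.
- E: BR = X, leader payoff 6.
Among 4, 4, 9, 3, 6, the best is 9 at C. Subgame-perfect outcome: (C, X) with payoffs (9, 9).
Now find the simultaneous Nash equilibrium.
Player 1's best replies: W→D; X→C; Y→E; Z→D.
Player 2's best replies: A→Y; B→Z; C→X; D→Y; E→X.
The unique mutual best reply is (C, X), giving (9, 9).
Player 2 earns 9 sequentially versus 9 at the Nash outcome: unchanged.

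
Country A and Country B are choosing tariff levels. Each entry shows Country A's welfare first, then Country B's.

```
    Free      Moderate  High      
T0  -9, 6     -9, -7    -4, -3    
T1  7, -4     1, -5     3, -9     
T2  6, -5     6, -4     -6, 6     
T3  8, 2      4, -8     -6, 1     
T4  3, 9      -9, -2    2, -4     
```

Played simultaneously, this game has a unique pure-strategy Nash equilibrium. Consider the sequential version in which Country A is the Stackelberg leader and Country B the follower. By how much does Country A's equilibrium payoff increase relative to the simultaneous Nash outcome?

Country B best-responds to each possible Country A move:
- T0: BR = Free, leader payoff -9.
- T1: BR = Free, leader payoff 7.
- T2: BR = High, leader payoff -6.
- T3: BR = Free, leader payoff 8.
- T4: BR = Free, leader payoff 3.
Maximizing over -9, 7, -6, 8, 3, Country A chooses T3. Subgame-perfect outcome: (T3, Free) with payoffs (8, 2).
Under simultaneous play:
Country A's best replies: Free→T3; Moderate→T2; High→T1.
Country B's best replies: T0→Free; T1→Free; T2→High; T3→Free; T4→Free.
The unique mutual best reply is (T3, Free), giving (8, 2).
Country A's commitment gain: 8 − 8 = 0.

0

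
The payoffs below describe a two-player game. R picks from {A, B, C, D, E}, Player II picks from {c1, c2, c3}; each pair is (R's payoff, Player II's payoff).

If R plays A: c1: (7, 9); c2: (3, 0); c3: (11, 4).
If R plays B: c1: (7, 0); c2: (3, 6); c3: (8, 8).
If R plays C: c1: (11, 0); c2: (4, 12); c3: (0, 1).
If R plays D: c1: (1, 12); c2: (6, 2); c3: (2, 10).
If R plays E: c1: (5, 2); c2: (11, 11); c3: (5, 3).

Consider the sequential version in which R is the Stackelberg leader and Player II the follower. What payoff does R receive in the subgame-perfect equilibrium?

11

Player II best-responds to each possible R move:
- A → Player II plays c1 (best of 9, 0, 4); R gets 7.
- B → Player II plays c3 (best of 0, 6, 8); R gets 8.
- C → Player II plays c2 (best of 0, 12, 1); R gets 4.
- D → Player II plays c1 (best of 12, 2, 10); R gets 1.
- E → Player II plays c2 (best of 2, 11, 3); R gets 11.
Among 7, 8, 4, 1, 11, the best is 11 at E. Subgame-perfect outcome: (E, c2) with payoffs (11, 11).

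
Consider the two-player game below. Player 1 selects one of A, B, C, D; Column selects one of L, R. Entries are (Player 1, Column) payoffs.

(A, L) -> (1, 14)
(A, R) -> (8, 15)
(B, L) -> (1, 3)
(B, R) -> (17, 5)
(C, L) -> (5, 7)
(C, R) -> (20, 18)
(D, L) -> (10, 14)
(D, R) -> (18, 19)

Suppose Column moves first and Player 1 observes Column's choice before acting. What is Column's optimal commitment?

R

Player 1 best-responds to each possible Column move:
- L: Player 1 compares 1, 1, 5, 10 and picks D; Column would get 14.
- R: Player 1 compares 8, 17, 20, 18 and picks C; Column would get 18.
Maximizing over 14, 18, Column chooses R. Subgame-perfect outcome: (C, R) with payoffs (20, 18).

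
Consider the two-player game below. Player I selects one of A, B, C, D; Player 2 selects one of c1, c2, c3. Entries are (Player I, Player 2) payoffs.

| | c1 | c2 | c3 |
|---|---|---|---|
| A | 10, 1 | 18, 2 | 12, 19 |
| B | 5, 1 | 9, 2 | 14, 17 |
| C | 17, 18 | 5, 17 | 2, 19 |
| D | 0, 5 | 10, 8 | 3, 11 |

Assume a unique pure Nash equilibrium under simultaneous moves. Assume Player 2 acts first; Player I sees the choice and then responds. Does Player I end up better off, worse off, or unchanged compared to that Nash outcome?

Solve by backward induction (Player 2 leads).
- c1: BR = C, leader payoff 18.
- c2: BR = A, leader payoff 2.
- c3: BR = B, leader payoff 17.
Among 18, 2, 17, the best is 18 at c1. Subgame-perfect outcome: (C, c1) with payoffs (17, 18).
For the simultaneous game, intersect best replies.
Player I's best replies: c1→C; c2→A; c3→B.
Player 2's best replies: A→c3; B→c3; C→c3; D→c3.
Only (B, c3) has each player best-responding; Nash payoffs (14, 17).
Player I earns 17 sequentially versus 14 at the Nash outcome: better off.

better off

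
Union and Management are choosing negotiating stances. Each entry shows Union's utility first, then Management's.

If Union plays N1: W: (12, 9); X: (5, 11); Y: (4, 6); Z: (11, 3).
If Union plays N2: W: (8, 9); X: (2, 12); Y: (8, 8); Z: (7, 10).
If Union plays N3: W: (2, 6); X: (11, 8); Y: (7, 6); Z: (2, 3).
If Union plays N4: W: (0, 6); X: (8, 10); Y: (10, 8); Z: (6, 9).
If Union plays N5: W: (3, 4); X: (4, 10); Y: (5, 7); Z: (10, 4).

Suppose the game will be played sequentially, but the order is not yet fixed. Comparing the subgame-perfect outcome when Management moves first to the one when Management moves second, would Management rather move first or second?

first

If Union leads: Management's best replies are N1→X, N2→X, N3→X, N4→X, N5→X; Union's induced payoffs 5, 2, 11, 8, 4; outcome (N3, X), payoffs (11, 8).
If Management leads: Union's best replies are W→N1, X→N3, Y→N4, Z→N1; Management's induced payoffs 9, 8, 8, 3; outcome (N1, W), payoffs (12, 9).
Management gets 9 moving first and 8 moving second, so Management prefers to move first.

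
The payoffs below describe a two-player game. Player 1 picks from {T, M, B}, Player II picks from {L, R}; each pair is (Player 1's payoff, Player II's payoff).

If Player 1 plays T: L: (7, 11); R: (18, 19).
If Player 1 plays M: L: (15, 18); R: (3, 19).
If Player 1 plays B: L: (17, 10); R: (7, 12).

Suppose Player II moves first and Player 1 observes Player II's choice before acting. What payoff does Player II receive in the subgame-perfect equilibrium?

19

Solve by backward induction (Player II leads).
- L → Player 1 plays B (best of 7, 15, 17); Player II gets 10.
- R → Player 1 plays T (best of 18, 3, 7); Player II gets 19.
Player II's induced payoffs are 10, 19, so Player II commits to R. Subgame-perfect outcome: (T, R) with payoffs (18, 19).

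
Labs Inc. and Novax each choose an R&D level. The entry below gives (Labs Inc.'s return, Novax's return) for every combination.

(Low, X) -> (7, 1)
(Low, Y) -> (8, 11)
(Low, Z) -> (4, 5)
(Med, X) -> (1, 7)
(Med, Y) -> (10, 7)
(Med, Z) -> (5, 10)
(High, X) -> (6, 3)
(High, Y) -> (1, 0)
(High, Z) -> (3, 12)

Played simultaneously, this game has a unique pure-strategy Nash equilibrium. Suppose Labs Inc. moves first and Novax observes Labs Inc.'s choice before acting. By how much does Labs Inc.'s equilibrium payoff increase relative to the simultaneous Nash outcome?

3

Solve by backward induction (Labs Inc. leads).
- Low: BR = Y, leader payoff 8.
- Med: BR = Z, leader payoff 5.
- High: BR = Z, leader payoff 3.
Labs Inc.'s induced payoffs are 8, 5, 3, so Labs Inc. commits to Low. Subgame-perfect outcome: (Low, Y) with payoffs (8, 11).
For the simultaneous game, intersect best replies.
Labs Inc.'s best replies: X→Low; Y→Med; Z→Med.
Novax's best replies: Low→Y; Med→Z; High→Z.
Only (Med, Z) has each player best-responding; Nash payoffs (5, 10).
Labs Inc.'s commitment gain: 8 − 5 = 3.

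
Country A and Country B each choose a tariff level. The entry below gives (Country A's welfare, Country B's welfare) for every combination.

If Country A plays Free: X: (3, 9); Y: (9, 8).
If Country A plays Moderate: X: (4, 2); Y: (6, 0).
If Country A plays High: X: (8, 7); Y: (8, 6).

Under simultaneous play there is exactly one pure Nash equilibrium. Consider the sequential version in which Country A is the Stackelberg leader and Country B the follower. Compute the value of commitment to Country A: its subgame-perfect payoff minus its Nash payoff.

Backward induction with Country A moving first.
- Free → Country B plays X (best of 9, 8); Country A gets 3.
- Moderate → Country B plays X (best of 2, 0); Country A gets 4.
- High → Country B plays X (best of 7, 6); Country A gets 8.
Maximizing over 3, 4, 8, Country A chooses High. Subgame-perfect outcome: (High, X) with payoffs (8, 7).
Under simultaneous play:
Country A's best replies: X→High; Y→Free.
Country B's best replies: Free→X; Moderate→X; High→X.
The unique mutual best reply is (High, X), giving (8, 7).
Country A's commitment gain: 8 − 8 = 0.

0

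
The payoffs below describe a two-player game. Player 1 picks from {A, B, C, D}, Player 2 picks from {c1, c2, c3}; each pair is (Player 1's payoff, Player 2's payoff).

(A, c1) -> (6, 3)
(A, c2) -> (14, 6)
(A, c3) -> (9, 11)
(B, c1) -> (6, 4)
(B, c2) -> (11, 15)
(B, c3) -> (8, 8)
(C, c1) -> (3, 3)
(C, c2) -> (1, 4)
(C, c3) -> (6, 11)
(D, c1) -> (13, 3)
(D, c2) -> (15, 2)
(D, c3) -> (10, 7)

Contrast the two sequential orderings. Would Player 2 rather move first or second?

If Player 1 leads: Player 2's best replies are A→c3, B→c2, C→c3, D→c3; Player 1's induced payoffs 9, 11, 6, 10; outcome (B, c2), payoffs (11, 15).
If Player 2 leads: Player 1's best replies are c1→D, c2→D, c3→D; Player 2's induced payoffs 3, 2, 7; outcome (D, c3), payoffs (10, 7).
Player 2 gets 7 moving first and 15 moving second, so Player 2 prefers to move second.

second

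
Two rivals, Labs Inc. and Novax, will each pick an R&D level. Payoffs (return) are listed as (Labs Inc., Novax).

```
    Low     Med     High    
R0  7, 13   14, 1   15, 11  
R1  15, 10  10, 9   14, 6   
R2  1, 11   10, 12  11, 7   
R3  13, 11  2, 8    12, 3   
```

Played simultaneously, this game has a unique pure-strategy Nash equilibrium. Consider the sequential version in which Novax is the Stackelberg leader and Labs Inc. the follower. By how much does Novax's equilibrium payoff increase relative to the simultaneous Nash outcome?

1

Work backward from Labs Inc.'s decision.
- Low: Labs Inc. compares 7, 15, 1, 13 and picks R1; Novax would get 10.
- Med: Labs Inc. compares 14, 10, 10, 2 and picks R0; Novax would get 1.
- High: Labs Inc. compares 15, 14, 11, 12 and picks R0; Novax would get 11.
Novax's induced payoffs are 10, 1, 11, so Novax commits to High. Subgame-perfect outcome: (R0, High) with payoffs (15, 11).
Under simultaneous play:
Labs Inc.'s best replies: Low→R1; Med→R0; High→R0.
Novax's best replies: R0→Low; R1→Low; R2→Med; R3→Low.
The unique mutual best reply is (R1, Low), giving (15, 10).
Novax's commitment gain: 11 − 10 = 1.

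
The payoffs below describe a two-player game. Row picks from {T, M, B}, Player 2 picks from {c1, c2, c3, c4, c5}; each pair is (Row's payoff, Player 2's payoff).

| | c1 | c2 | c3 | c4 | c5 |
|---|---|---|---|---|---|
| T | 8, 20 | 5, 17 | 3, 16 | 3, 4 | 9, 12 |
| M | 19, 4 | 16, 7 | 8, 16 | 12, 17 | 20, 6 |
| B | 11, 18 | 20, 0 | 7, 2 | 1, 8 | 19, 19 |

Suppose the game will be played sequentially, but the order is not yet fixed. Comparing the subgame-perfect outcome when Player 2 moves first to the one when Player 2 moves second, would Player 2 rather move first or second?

If Row leads: Player 2's best replies are T→c1, M→c4, B→c5; Row's induced payoffs 8, 12, 19; outcome (B, c5), payoffs (19, 19).
If Player 2 leads: Row's best replies are c1→M, c2→B, c3→M, c4→M, c5→M; Player 2's induced payoffs 4, 0, 16, 17, 6; outcome (M, c4), payoffs (12, 17).
Player 2 gets 17 moving first and 19 moving second, so Player 2 prefers to move second.

second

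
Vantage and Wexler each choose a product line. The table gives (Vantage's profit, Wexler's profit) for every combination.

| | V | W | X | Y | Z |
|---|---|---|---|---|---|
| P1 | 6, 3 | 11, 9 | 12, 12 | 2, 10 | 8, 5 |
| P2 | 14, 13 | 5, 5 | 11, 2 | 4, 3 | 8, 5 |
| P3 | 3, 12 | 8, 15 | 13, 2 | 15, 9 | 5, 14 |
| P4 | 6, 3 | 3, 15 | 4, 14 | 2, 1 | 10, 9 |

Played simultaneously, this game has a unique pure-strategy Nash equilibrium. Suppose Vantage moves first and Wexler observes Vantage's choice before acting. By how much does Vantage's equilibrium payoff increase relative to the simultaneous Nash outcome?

Wexler best-responds to each possible Vantage move:
- P1: BR = X, leader payoff 12.
- P2: BR = V, leader payoff 14.
- P3: BR = W, leader payoff 8.
- P4: BR = W, leader payoff 3.
Maximizing over 12, 14, 8, 3, Vantage chooses P2. Subgame-perfect outcome: (P2, V) with payoffs (14, 13).
Now find the simultaneous Nash equilibrium.
Vantage's best replies: V→P2; W→P1; X→P3; Y→P3; Z→P4.
Wexler's best replies: P1→X; P2→V; P3→W; P4→W.
Only (P2, V) has each player best-responding; Nash payoffs (14, 13).
Vantage's commitment gain: 14 − 14 = 0.

0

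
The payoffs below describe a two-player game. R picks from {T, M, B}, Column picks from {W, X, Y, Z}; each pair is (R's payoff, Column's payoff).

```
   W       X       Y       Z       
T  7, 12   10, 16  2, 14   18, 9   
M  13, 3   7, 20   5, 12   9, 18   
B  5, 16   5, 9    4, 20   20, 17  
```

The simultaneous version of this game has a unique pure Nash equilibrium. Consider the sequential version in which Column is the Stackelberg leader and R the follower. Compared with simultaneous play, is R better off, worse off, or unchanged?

better off

Work backward from R's decision.
- W: BR = M, leader payoff 3.
- X: BR = T, leader payoff 16.
- Y: BR = M, leader payoff 12.
- Z: BR = B, leader payoff 17.
Column's induced payoffs are 3, 16, 12, 17, so Column commits to Z. Subgame-perfect outcome: (B, Z) with payoffs (20, 17).
Now find the simultaneous Nash equilibrium.
R's best replies: W→M; X→T; Y→M; Z→B.
Column's best replies: T→X; M→X; B→Y.
The unique mutual best reply is (T, X), giving (10, 16).
R earns 20 sequentially versus 10 at the Nash outcome: better off.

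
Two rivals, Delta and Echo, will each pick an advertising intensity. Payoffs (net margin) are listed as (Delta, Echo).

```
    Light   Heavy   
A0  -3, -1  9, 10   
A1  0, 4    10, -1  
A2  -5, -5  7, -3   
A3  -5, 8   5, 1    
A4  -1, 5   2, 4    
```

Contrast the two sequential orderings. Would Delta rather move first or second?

If Delta leads: Echo's best replies are A0→Heavy, A1→Light, A2→Heavy, A3→Light, A4→Light; Delta's induced payoffs 9, 0, 7, -5, -1; outcome (A0, Heavy), payoffs (9, 10).
If Echo leads: Delta's best replies are Light→A1, Heavy→A1; Echo's induced payoffs 4, -1; outcome (A1, Light), payoffs (0, 4).
Delta gets 9 moving first and 0 moving second, so Delta prefers to move first.

first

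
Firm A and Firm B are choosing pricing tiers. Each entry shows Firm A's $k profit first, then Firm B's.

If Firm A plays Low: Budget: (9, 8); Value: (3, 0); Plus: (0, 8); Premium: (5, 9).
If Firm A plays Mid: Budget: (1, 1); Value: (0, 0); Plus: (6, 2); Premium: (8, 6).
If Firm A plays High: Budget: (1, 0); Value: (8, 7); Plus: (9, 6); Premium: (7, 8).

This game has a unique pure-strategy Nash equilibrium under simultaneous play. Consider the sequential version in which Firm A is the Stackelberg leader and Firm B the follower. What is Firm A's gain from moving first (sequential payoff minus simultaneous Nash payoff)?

0

Backward induction with Firm A moving first.
- Low: Firm B compares 8, 0, 8, 9 and picks Premium; Firm A would get 5.
- Mid: Firm B compares 1, 0, 2, 6 and picks Premium; Firm A would get 8.
- High: Firm B compares 0, 7, 6, 8 and picks Premium; Firm A would get 7.
Among 5, 8, 7, the best is 8 at Mid. Subgame-perfect outcome: (Mid, Premium) with payoffs (8, 6).
Under simultaneous play:
Firm A's best replies: Budget→Low; Value→High; Plus→High; Premium→Mid.
Firm B's best replies: Low→Premium; Mid→Premium; High→Premium.
Only (Mid, Premium) has each player best-responding; Nash payoffs (8, 6).
Firm A's commitment gain: 8 − 8 = 0.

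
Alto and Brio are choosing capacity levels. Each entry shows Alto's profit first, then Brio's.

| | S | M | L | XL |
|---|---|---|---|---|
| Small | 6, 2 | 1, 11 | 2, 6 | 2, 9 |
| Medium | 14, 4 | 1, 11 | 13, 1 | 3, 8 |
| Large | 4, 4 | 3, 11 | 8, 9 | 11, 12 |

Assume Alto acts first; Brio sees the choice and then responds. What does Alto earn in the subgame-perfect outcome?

Backward induction with Alto moving first.
- Small: Brio compares 2, 11, 6, 9 and picks M; Alto would get 1.
- Medium: Brio compares 4, 11, 1, 8 and picks M; Alto would get 1.
- Large: Brio compares 4, 11, 9, 12 and picks XL; Alto would get 11.
Maximizing over 1, 1, 11, Alto chooses Large. Subgame-perfect outcome: (Large, XL) with payoffs (11, 12).

11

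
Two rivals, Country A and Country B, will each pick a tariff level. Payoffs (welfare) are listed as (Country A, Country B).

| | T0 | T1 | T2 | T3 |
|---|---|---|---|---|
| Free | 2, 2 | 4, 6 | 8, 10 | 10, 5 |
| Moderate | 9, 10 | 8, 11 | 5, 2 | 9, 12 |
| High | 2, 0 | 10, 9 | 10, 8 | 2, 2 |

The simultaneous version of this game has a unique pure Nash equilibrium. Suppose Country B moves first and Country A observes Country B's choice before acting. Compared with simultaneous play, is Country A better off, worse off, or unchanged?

worse off

Country A best-responds to each possible Country B move:
- T0: Country A compares 2, 9, 2 and picks Moderate; Country B would get 10.
- T1: Country A compares 4, 8, 10 and picks High; Country B would get 9.
- T2: Country A compares 8, 5, 10 and picks High; Country B would get 8.
- T3: Country A compares 10, 9, 2 and picks Free; Country B would get 5.
Country B's induced payoffs are 10, 9, 8, 5, so Country B commits to T0. Subgame-perfect outcome: (Moderate, T0) with payoffs (9, 10).
Under simultaneous play:
Country A's best replies: T0→Moderate; T1→High; T2→High; T3→Free.
Country B's best replies: Free→T2; Moderate→T3; High→T1.
Only (High, T1) has each player best-responding; Nash payoffs (10, 9).
Country A earns 9 sequentially versus 10 at the Nash outcome: worse off.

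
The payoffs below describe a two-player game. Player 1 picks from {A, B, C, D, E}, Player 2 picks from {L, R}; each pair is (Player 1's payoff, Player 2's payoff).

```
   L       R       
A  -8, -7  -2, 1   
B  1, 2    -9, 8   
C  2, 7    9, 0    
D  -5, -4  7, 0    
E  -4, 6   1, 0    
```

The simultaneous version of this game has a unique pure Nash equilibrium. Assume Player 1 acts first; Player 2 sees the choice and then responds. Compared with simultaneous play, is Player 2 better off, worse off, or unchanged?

Solve by backward induction (Player 1 leads).
- A: BR = R, leader payoff -2.
- B: BR = R, leader payoff -9.
- C: BR = L, leader payoff 2.
- D: BR = R, leader payoff 7.
- E: BR = L, leader payoff -4.
Among -2, -9, 2, 7, -4, the best is 7 at D. Subgame-perfect outcome: (D, R) with payoffs (7, 0).
Now find the simultaneous Nash equilibrium.
Player 1's best replies: L→C; R→C.
Player 2's best replies: A→R; B→R; C→L; D→R; E→L.
Only (C, L) has each player best-responding; Nash payoffs (2, 7).
Player 2 earns 0 sequentially versus 7 at the Nash outcome: worse off.

worse off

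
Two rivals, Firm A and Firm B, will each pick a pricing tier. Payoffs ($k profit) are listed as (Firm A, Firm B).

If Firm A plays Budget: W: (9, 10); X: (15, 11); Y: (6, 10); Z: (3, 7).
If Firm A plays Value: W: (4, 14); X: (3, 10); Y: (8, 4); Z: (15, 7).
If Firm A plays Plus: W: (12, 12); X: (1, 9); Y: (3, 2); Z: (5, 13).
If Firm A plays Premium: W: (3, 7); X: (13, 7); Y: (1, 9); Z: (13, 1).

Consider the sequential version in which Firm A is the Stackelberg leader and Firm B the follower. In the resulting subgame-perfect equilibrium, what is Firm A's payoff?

15

Solve by backward induction (Firm A leads).
- Budget: BR = X, leader payoff 15.
- Value: BR = W, leader payoff 4.
- Plus: BR = Z, leader payoff 5.
- Premium: BR = Y, leader payoff 1.
Maximizing over 15, 4, 5, 1, Firm A chooses Budget. Subgame-perfect outcome: (Budget, X) with payoffs (15, 11).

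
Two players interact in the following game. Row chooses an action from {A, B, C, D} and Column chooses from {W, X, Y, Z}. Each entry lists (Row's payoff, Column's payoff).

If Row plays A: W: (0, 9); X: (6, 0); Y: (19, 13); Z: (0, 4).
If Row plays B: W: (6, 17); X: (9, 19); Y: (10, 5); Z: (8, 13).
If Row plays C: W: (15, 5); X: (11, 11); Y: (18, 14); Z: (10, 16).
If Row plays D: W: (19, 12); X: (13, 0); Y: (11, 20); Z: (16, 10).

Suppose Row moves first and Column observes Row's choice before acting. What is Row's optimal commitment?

Column best-responds to each possible Row move:
- A → Column plays Y (best of 9, 0, 13, 4); Row gets 19.
- B → Column plays X (best of 17, 19, 5, 13); Row gets 9.
- C → Column plays Z (best of 5, 11, 14, 16); Row gets 10.
- D → Column plays Y (best of 12, 0, 20, 10); Row gets 11.
Row's induced payoffs are 19, 9, 10, 11, so Row commits to A. Subgame-perfect outcome: (A, Y) with payoffs (19, 13).

A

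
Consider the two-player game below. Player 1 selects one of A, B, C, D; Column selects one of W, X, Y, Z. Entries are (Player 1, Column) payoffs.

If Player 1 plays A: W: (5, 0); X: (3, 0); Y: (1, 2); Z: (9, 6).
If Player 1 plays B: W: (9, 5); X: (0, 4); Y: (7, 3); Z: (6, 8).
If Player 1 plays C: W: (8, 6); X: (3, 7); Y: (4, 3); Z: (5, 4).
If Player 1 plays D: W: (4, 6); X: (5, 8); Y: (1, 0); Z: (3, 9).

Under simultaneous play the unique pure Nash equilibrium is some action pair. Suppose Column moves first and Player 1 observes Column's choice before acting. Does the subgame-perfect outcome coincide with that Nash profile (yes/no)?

Backward induction with Column moving first.
- W → Player 1 plays B (best of 5, 9, 8, 4); Column gets 5.
- X → Player 1 plays D (best of 3, 0, 3, 5); Column gets 8.
- Y → Player 1 plays B (best of 1, 7, 4, 1); Column gets 3.
- Z → Player 1 plays A (best of 9, 6, 5, 3); Column gets 6.
Among 5, 8, 3, 6, the best is 8 at X. Subgame-perfect outcome: (D, X) with payoffs (5, 8).
Under simultaneous play:
Player 1's best replies: W→B; X→D; Y→B; Z→A.
Column's best replies: A→Z; B→Z; C→X; D→Z.
The unique mutual best reply is (A, Z), giving (9, 6).
Sequential outcome (D, X) differs from the Nash profile (A, Z).

no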